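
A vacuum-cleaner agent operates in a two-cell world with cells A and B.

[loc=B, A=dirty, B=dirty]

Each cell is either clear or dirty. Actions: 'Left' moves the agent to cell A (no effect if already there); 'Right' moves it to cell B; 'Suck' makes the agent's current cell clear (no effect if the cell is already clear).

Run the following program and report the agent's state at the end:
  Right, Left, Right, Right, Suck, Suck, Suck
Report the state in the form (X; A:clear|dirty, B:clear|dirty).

(B; A:dirty, B:clear)

[1] after Right: (B; A:dirty, B:dirty)
[2] after Left: (A; A:dirty, B:dirty)
[3] after Right: (B; A:dirty, B:dirty)
[4] after Right: (B; A:dirty, B:dirty)
[5] after Suck: (B; A:dirty, B:clear)
[6] after Suck: (B; A:dirty, B:clear)
[7] after Suck: (B; A:dirty, B:clear)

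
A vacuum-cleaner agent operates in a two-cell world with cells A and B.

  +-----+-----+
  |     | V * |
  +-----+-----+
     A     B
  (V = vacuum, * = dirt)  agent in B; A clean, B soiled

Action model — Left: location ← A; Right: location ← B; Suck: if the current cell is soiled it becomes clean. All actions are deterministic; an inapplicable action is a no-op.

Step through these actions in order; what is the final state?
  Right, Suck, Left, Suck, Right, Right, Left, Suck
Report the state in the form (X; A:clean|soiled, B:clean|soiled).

(A; A:clean, B:clean)

[1] after Right: (B; A:clean, B:soiled)
[2] after Suck: (B; A:clean, B:clean)
[3] after Left: (A; A:clean, B:clean)
[4] after Suck: (A; A:clean, B:clean)
[5] after Right: (B; A:clean, B:clean)
[6] after Right: (B; A:clean, B:clean)
[7] after Left: (A; A:clean, B:clean)
[8] after Suck: (A; A:clean, B:clean)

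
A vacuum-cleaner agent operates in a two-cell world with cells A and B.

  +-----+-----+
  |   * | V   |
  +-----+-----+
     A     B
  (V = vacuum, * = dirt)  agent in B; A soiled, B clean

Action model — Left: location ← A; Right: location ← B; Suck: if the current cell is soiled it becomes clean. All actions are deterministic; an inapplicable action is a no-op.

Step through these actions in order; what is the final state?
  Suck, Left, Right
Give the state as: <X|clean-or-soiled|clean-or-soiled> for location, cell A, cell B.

1. Suck → <B|soiled|clean>
2. Left → <A|soiled|clean>
3. Right → <B|soiled|clean>

<B|soiled|clean>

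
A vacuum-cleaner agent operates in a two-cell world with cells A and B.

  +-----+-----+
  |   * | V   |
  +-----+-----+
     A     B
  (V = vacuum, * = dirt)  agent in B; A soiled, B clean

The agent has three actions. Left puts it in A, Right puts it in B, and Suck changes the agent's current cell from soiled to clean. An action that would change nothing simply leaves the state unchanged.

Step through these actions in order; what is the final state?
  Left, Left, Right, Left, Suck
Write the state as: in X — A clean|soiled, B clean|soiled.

[1] after Left: in A — A soiled, B clean
[2] after Left: in A — A soiled, B clean
[3] after Right: in B — A soiled, B clean
[4] after Left: in A — A soiled, B clean
[5] after Suck: in A — A clean, B clean

in A — A clean, B clean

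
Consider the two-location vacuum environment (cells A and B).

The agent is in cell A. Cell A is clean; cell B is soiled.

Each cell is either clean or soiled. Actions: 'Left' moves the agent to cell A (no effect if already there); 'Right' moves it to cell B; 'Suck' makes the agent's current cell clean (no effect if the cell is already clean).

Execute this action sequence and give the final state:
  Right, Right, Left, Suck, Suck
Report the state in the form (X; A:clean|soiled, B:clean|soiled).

[1] after Right: (B; A:clean, B:soiled)
[2] after Right: (B; A:clean, B:soiled)
[3] after Left: (A; A:clean, B:soiled)
[4] after Suck: (A; A:clean, B:soiled)
[5] after Suck: (A; A:clean, B:soiled)

(A; A:clean, B:soiled)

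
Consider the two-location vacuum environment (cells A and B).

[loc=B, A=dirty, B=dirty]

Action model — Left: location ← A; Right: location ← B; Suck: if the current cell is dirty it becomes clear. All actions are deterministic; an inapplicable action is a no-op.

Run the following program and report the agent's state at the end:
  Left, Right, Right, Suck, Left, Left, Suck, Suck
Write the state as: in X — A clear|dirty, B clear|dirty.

Left (#1): in A — A dirty, B dirty
Right (#2): in B — A dirty, B dirty
Right (#3): in B — A dirty, B dirty
Suck (#4): in B — A dirty, B clear
Left (#5): in A — A dirty, B clear
Left (#6): in A — A dirty, B clear
Suck (#7): in A — A clear, B clear
Suck (#8): in A — A clear, B clear

in A — A clear, B clear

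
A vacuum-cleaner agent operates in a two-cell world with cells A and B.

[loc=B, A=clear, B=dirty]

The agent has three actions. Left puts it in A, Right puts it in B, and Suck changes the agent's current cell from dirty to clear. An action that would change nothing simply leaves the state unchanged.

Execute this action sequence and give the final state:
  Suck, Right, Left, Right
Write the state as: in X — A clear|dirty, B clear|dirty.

in B — A clear, B clear

1. Suck → in B — A clear, B clear
2. Right → in B — A clear, B clear
3. Left → in A — A clear, B clear
4. Right → in B — A clear, B clear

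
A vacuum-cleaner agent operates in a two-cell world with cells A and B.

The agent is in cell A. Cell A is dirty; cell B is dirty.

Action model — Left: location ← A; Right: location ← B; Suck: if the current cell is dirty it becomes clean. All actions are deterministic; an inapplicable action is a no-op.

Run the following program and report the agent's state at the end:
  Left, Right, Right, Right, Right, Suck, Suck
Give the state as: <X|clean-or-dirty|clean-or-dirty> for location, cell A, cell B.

<B|dirty|clean>

[1] after Left: <A|dirty|dirty>
[2] after Right: <B|dirty|dirty>
[3] after Right: <B|dirty|dirty>
[4] after Right: <B|dirty|dirty>
[5] after Right: <B|dirty|dirty>
[6] after Suck: <B|dirty|clean>
[7] after Suck: <B|dirty|clean>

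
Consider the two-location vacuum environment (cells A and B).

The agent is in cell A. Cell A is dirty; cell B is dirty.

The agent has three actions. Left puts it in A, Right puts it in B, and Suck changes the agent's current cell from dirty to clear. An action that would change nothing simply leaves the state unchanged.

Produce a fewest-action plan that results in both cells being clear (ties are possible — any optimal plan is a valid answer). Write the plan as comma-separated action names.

t=1 Suck ⇒ in A — A clear, B dirty
t=2 Right ⇒ in B — A clear, B dirty
t=3 Suck ⇒ in B — A clear, B clear
min 3: Suck A + move + Suck B

Suck, Right, Suck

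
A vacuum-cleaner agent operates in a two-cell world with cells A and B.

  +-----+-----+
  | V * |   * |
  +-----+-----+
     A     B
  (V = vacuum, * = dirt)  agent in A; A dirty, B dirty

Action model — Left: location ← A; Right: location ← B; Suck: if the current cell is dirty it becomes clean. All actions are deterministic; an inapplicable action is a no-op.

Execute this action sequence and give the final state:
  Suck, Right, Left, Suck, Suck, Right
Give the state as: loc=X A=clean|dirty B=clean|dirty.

loc=B A=clean B=dirty

1. Suck → loc=A A=clean B=dirty
2. Right → loc=B A=clean B=dirty
3. Left → loc=A A=clean B=dirty
4. Suck → loc=A A=clean B=dirty
5. Suck → loc=A A=clean B=dirty
6. Right → loc=B A=clean B=dirty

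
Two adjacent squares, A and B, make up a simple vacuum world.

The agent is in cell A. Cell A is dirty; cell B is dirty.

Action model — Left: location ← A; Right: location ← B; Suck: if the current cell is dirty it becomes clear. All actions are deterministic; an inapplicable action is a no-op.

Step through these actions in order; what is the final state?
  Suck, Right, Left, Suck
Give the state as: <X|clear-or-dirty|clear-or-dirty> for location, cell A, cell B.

<A|clear|dirty>

t=1 Suck ⇒ <A|clear|dirty>
t=2 Right ⇒ <B|clear|dirty>
t=3 Left ⇒ <A|clear|dirty>
t=4 Suck ⇒ <A|clear|dirty>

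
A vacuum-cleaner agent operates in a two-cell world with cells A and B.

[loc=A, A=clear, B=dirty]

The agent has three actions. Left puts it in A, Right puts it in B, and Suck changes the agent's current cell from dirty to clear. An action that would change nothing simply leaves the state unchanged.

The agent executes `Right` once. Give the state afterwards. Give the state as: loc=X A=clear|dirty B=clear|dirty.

loc=B A=clear B=dirty

start: loc=A A=clear B=dirty
t=1 Right ⇒ loc=B A=clear B=dirty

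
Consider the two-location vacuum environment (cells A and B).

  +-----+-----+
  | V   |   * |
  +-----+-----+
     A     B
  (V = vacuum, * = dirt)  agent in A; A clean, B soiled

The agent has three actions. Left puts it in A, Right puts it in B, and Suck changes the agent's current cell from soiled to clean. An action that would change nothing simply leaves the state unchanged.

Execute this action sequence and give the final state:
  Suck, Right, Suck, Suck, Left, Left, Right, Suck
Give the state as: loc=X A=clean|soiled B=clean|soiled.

t=1 Suck ⇒ loc=A A=clean B=soiled
t=2 Right ⇒ loc=B A=clean B=soiled
t=3 Suck ⇒ loc=B A=clean B=clean
t=4 Suck ⇒ loc=B A=clean B=clean
t=5 Left ⇒ loc=A A=clean B=clean
t=6 Left ⇒ loc=A A=clean B=clean
t=7 Right ⇒ loc=B A=clean B=clean
t=8 Suck ⇒ loc=B A=clean B=clean

loc=B A=clean B=clean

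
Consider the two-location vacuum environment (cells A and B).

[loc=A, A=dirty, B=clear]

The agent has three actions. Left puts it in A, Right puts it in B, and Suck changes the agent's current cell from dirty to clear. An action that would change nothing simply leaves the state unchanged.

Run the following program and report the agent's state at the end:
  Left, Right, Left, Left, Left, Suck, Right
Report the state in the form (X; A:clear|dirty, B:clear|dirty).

[1] after Left: (A; A:dirty, B:clear)
[2] after Right: (B; A:dirty, B:clear)
[3] after Left: (A; A:dirty, B:clear)
[4] after Left: (A; A:dirty, B:clear)
[5] after Left: (A; A:dirty, B:clear)
[6] after Suck: (A; A:clear, B:clear)
[7] after Right: (B; A:clear, B:clear)

(B; A:clear, B:clear)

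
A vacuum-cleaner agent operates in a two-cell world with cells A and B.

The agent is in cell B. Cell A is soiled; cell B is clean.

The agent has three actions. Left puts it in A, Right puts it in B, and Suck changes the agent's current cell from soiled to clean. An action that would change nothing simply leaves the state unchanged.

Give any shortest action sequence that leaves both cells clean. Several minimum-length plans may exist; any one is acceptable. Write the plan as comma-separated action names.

[1] after Left: in A — A soiled, B clean
[2] after Suck: in A — A clean, B clean
min 2: go A then Suck

Left, Suck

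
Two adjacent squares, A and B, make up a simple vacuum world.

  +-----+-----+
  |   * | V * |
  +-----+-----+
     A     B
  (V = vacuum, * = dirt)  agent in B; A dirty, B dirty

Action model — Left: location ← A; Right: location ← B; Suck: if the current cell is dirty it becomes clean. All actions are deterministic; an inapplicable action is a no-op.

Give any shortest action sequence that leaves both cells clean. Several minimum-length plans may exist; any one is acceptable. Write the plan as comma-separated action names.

1) do Suck; now (B; A:dirty, B:clean)
2) do Left; now (A; A:dirty, B:clean)
3) do Suck; now (A; A:clean, B:clean)
min 3: Suck B + move + Suck A

Suck, Left, Suck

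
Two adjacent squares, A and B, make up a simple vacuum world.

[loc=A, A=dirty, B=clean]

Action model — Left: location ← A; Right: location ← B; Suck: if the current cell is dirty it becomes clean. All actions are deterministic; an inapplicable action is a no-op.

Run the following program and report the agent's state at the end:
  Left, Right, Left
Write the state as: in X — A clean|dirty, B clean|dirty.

[1] after Left: in A — A dirty, B clean
[2] after Right: in B — A dirty, B clean
[3] after Left: in A — A dirty, B clean

in A — A dirty, B clean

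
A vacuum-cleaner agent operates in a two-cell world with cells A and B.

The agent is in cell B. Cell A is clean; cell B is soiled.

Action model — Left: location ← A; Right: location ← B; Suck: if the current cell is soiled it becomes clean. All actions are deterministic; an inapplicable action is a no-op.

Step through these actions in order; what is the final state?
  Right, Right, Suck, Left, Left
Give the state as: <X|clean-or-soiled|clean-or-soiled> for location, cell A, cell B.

<A|clean|clean>

1) do Right; now <B|clean|soiled>
2) do Right; now <B|clean|soiled>
3) do Suck; now <B|clean|clean>
4) do Left; now <A|clean|clean>
5) do Left; now <A|clean|clean>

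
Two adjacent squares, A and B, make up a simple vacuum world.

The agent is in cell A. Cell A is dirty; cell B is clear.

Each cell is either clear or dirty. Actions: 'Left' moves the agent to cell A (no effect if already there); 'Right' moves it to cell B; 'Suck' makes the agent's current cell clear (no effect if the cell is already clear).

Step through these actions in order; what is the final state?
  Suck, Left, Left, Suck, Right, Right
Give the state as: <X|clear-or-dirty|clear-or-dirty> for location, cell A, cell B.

<B|clear|clear>

1. Suck → <A|clear|clear>
2. Left → <A|clear|clear>
3. Left → <A|clear|clear>
4. Suck → <A|clear|clear>
5. Right → <B|clear|clear>
6. Right → <B|clear|clear>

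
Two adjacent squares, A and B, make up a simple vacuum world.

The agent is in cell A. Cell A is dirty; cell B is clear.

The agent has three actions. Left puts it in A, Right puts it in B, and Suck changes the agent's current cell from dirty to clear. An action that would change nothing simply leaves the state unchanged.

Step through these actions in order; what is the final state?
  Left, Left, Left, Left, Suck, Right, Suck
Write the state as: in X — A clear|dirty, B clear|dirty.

1. Left → in A — A dirty, B clear
2. Left → in A — A dirty, B clear
3. Left → in A — A dirty, B clear
4. Left → in A — A dirty, B clear
5. Suck → in A — A clear, B clear
6. Right → in B — A clear, B clear
7. Suck → in B — A clear, B clear

in B — A clear, B clear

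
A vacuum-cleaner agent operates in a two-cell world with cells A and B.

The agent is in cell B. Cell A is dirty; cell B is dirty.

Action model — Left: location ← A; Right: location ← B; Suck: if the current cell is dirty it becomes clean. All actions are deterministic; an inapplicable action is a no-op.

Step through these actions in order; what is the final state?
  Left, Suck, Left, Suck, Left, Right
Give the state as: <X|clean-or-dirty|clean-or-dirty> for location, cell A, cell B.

<B|clean|dirty>

1) do Left; now <A|dirty|dirty>
2) do Suck; now <A|clean|dirty>
3) do Left; now <A|clean|dirty>
4) do Suck; now <A|clean|dirty>
5) do Left; now <A|clean|dirty>
6) do Right; now <B|clean|dirty>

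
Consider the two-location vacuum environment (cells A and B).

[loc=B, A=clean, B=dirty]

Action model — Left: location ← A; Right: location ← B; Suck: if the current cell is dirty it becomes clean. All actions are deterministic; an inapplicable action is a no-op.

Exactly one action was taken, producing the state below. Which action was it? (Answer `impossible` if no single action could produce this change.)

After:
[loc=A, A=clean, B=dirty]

Left

try  Left: in A — A clean, B dirty  ← match
try Right: in B — A clean, B dirty
try  Suck: in B — A clean, B clean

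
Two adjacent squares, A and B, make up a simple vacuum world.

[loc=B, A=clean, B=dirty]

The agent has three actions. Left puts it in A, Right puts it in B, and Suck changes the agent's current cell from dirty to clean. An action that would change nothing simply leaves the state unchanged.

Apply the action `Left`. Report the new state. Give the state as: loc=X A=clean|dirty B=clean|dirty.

loc=A A=clean B=dirty

start: loc=B A=clean B=dirty
1) do Left; now loc=A A=clean B=dirty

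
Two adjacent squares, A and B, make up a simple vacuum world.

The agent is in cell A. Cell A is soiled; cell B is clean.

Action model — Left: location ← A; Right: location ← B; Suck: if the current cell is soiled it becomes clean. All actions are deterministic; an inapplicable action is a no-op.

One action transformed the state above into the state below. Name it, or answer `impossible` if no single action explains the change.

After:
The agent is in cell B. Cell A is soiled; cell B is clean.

Right

try  Left: (A; A:soiled, B:clean)
try Right: (B; A:soiled, B:clean)  ← match
try  Suck: (A; A:clean, B:clean)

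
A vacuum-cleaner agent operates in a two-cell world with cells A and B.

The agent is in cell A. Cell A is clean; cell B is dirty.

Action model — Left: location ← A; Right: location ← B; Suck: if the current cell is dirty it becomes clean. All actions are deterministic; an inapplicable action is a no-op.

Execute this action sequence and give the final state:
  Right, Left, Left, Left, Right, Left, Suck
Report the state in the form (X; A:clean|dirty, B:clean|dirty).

t=1 Right ⇒ (B; A:clean, B:dirty)
t=2 Left ⇒ (A; A:clean, B:dirty)
t=3 Left ⇒ (A; A:clean, B:dirty)
t=4 Left ⇒ (A; A:clean, B:dirty)
t=5 Right ⇒ (B; A:clean, B:dirty)
t=6 Left ⇒ (A; A:clean, B:dirty)
t=7 Suck ⇒ (A; A:clean, B:dirty)

(A; A:clean, B:dirty)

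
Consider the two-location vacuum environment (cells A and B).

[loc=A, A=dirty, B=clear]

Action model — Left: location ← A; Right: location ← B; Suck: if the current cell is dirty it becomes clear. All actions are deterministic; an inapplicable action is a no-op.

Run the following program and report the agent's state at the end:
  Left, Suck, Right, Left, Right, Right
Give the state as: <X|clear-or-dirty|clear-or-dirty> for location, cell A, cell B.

t=1 Left ⇒ <A|dirty|clear>
t=2 Suck ⇒ <A|clear|clear>
t=3 Right ⇒ <B|clear|clear>
t=4 Left ⇒ <A|clear|clear>
t=5 Right ⇒ <B|clear|clear>
t=6 Right ⇒ <B|clear|clear>

<B|clear|clear>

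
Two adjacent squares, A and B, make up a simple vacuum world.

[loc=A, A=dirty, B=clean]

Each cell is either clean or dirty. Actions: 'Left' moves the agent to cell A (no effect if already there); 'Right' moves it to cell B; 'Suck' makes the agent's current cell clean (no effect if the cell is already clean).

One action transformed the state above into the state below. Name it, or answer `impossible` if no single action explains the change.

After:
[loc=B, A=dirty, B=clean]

Right

try  Left: (A; A:dirty, B:clean)
try Right: (B; A:dirty, B:clean)  ← match
try  Suck: (A; A:clean, B:clean)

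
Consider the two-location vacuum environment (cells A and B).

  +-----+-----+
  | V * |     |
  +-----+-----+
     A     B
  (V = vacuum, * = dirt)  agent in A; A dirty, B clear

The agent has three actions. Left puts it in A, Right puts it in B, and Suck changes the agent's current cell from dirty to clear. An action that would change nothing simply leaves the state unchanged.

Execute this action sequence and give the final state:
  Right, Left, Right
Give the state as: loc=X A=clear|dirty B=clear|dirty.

loc=B A=dirty B=clear

step 1/3 (Right): loc=B A=dirty B=clear
step 2/3 (Left): loc=A A=dirty B=clear
step 3/3 (Right): loc=B A=dirty B=clear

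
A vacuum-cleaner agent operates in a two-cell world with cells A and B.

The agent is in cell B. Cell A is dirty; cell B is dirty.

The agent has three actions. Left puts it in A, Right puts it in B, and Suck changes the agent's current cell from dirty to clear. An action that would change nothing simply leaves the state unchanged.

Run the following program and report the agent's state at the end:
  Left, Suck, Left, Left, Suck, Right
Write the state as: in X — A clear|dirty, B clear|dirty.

1. Left → in A — A dirty, B dirty
2. Suck → in A — A clear, B dirty
3. Left → in A — A clear, B dirty
4. Left → in A — A clear, B dirty
5. Suck → in A — A clear, B dirty
6. Right → in B — A clear, B dirty

in B — A clear, B dirty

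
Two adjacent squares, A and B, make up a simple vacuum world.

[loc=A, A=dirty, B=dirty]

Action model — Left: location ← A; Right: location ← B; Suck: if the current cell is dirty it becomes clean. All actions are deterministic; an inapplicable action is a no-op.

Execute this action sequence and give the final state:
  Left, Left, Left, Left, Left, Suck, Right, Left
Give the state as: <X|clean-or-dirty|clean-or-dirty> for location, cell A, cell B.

1. Left → <A|dirty|dirty>
2. Left → <A|dirty|dirty>
3. Left → <A|dirty|dirty>
4. Left → <A|dirty|dirty>
5. Left → <A|dirty|dirty>
6. Suck → <A|clean|dirty>
7. Right → <B|clean|dirty>
8. Left → <A|clean|dirty>

<A|clean|dirty>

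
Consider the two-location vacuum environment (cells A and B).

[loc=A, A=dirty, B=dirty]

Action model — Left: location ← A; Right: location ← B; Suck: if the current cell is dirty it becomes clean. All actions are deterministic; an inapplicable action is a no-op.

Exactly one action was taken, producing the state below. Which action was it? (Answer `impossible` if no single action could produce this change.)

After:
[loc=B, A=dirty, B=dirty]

Right

try  Left: <A|dirty|dirty>
try Right: <B|dirty|dirty>  ← match
try  Suck: <A|clean|dirty>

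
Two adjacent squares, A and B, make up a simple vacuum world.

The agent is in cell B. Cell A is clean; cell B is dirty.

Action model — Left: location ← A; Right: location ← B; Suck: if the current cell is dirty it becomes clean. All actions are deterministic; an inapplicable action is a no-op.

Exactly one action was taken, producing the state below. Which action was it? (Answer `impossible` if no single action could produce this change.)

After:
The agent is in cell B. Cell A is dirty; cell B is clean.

try  Left: <A|clean|dirty>
try Right: <B|clean|dirty>
try  Suck: <B|clean|clean>
no single action produces the after-state

impossible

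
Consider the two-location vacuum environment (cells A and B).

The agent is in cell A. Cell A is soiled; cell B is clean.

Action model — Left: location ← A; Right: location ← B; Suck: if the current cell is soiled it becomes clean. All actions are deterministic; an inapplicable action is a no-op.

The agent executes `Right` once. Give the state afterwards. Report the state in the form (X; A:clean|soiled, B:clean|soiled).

start: (A; A:soiled, B:clean)
[1] after Right: (B; A:soiled, B:clean)

(B; A:soiled, B:clean)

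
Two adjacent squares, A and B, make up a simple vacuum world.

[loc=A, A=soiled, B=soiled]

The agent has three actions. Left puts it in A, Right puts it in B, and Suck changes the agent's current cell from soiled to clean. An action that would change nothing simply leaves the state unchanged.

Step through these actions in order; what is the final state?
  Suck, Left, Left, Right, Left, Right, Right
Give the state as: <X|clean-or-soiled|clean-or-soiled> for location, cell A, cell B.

<B|clean|soiled>

step 1/7 (Suck): <A|clean|soiled>
step 2/7 (Left): <A|clean|soiled>
step 3/7 (Left): <A|clean|soiled>
step 4/7 (Right): <B|clean|soiled>
step 5/7 (Left): <A|clean|soiled>
step 6/7 (Right): <B|clean|soiled>
step 7/7 (Right): <B|clean|soiled>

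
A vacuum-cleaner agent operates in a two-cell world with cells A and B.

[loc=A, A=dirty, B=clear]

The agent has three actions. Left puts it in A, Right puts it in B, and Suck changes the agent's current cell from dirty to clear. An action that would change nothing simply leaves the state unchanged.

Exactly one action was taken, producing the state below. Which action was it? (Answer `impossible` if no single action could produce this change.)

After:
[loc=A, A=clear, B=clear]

Suck

try  Left: in A — A dirty, B clear
try Right: in B — A dirty, B clear
try  Suck: in A — A clear, B clear  ← match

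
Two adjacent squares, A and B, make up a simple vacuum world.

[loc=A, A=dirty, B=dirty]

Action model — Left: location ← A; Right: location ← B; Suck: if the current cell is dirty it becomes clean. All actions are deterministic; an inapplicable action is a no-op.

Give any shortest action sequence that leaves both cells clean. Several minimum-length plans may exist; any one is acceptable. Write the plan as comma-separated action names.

Suck, Right, Suck

step 1/3 (Suck): in A — A clean, B dirty
step 2/3 (Right): in B — A clean, B dirty
step 3/3 (Suck): in B — A clean, B clean
min 3: Suck A + move + Suck B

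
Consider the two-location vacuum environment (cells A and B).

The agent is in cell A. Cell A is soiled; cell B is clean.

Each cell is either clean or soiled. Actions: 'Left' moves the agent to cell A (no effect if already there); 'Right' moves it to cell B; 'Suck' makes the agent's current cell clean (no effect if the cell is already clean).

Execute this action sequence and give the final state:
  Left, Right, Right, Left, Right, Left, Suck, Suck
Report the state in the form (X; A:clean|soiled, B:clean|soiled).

(A; A:clean, B:clean)

1) do Left; now (A; A:soiled, B:clean)
2) do Right; now (B; A:soiled, B:clean)
3) do Right; now (B; A:soiled, B:clean)
4) do Left; now (A; A:soiled, B:clean)
5) do Right; now (B; A:soiled, B:clean)
6) do Left; now (A; A:soiled, B:clean)
7) do Suck; now (A; A:clean, B:clean)
8) do Suck; now (A; A:clean, B:clean)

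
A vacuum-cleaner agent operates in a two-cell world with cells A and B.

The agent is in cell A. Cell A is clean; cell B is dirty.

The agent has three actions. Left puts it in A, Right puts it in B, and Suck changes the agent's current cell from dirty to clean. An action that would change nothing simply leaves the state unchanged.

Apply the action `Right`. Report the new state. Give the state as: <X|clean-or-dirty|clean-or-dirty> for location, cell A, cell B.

<B|clean|dirty>

start: <A|clean|dirty>
t=1 Right ⇒ <B|clean|dirty>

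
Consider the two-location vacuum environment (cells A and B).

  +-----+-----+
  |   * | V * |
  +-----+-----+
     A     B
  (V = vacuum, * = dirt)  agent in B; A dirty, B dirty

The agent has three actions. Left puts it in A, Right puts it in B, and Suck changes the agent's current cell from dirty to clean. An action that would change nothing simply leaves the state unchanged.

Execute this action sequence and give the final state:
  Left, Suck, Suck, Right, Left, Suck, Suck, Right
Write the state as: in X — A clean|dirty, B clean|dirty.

in B — A clean, B dirty

Left (#1): in A — A dirty, B dirty
Suck (#2): in A — A clean, B dirty
Suck (#3): in A — A clean, B dirty
Right (#4): in B — A clean, B dirty
Left (#5): in A — A clean, B dirty
Suck (#6): in A — A clean, B dirty
Suck (#7): in A — A clean, B dirty
Right (#8): in B — A clean, B dirty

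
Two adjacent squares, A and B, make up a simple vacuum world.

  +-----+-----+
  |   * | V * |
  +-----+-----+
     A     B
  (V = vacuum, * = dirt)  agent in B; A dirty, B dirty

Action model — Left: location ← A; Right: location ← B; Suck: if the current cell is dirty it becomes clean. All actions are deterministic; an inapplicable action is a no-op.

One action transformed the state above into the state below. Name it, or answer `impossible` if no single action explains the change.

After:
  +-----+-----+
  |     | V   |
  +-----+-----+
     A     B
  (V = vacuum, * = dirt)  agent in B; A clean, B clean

try  Left: (A; A:dirty, B:dirty)
try Right: (B; A:dirty, B:dirty)
try  Suck: (B; A:dirty, B:clean)
no single action produces the after-state

impossible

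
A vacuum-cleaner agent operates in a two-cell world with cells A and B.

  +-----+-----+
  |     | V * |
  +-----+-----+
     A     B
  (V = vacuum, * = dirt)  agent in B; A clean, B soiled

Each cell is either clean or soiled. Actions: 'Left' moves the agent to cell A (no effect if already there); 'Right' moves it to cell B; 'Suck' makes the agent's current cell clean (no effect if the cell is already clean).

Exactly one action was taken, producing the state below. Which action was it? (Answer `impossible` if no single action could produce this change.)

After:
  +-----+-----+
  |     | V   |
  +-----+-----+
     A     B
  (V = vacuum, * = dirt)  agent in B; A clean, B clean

Suck

try  Left: (A; A:clean, B:soiled)
try Right: (B; A:clean, B:soiled)
try  Suck: (B; A:clean, B:clean)  ← match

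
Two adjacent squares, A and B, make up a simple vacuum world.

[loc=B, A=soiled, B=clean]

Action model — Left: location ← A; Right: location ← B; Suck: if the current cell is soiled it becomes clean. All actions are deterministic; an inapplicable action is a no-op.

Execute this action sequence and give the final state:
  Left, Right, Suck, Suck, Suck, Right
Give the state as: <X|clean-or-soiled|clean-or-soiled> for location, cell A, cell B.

step 1/6 (Left): <A|soiled|clean>
step 2/6 (Right): <B|soiled|clean>
step 3/6 (Suck): <B|soiled|clean>
step 4/6 (Suck): <B|soiled|clean>
step 5/6 (Suck): <B|soiled|clean>
step 6/6 (Right): <B|soiled|clean>

<B|soiled|clean>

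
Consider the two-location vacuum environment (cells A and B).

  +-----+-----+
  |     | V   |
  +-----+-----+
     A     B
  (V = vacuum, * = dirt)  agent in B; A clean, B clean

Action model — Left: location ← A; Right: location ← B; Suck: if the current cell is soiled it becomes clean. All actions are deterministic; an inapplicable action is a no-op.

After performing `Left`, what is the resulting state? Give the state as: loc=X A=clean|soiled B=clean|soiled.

loc=A A=clean B=clean

start: loc=B A=clean B=clean
1) do Left; now loc=A A=clean B=clean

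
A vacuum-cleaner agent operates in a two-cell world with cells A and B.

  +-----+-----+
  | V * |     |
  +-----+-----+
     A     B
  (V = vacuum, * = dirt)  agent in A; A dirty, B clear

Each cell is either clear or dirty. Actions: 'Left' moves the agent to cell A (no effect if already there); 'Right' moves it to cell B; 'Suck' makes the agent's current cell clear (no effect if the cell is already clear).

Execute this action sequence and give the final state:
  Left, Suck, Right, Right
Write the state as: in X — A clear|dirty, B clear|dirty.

1. Left → in A — A dirty, B clear
2. Suck → in A — A clear, B clear
3. Right → in B — A clear, B clear
4. Right → in B — A clear, B clear

in B — A clear, B clear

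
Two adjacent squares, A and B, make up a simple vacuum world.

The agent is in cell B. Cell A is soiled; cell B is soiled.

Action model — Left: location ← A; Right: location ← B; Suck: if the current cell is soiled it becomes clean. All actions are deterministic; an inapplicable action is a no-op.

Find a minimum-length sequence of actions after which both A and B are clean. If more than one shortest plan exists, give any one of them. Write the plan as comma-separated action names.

1) do Suck; now (B; A:soiled, B:clean)
2) do Left; now (A; A:soiled, B:clean)
3) do Suck; now (A; A:clean, B:clean)
min 3: Suck B + move + Suck A

Suck, Left, Suck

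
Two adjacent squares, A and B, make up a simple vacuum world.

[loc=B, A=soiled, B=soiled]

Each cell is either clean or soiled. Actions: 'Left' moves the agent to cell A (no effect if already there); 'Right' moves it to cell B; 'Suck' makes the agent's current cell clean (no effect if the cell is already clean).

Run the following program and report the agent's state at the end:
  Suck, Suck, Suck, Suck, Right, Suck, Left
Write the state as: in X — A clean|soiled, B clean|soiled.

1. Suck → in B — A soiled, B clean
2. Suck → in B — A soiled, B clean
3. Suck → in B — A soiled, B clean
4. Suck → in B — A soiled, B clean
5. Right → in B — A soiled, B clean
6. Suck → in B — A soiled, B clean
7. Left → in A — A soiled, B clean

in A — A soiled, B clean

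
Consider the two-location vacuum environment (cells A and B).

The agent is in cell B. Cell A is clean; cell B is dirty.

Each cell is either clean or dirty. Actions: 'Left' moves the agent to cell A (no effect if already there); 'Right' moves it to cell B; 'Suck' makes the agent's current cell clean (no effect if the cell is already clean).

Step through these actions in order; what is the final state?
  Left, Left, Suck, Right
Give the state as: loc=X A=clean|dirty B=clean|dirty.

loc=B A=clean B=dirty

t=1 Left ⇒ loc=A A=clean B=dirty
t=2 Left ⇒ loc=A A=clean B=dirty
t=3 Suck ⇒ loc=A A=clean B=dirty
t=4 Right ⇒ loc=B A=clean B=dirty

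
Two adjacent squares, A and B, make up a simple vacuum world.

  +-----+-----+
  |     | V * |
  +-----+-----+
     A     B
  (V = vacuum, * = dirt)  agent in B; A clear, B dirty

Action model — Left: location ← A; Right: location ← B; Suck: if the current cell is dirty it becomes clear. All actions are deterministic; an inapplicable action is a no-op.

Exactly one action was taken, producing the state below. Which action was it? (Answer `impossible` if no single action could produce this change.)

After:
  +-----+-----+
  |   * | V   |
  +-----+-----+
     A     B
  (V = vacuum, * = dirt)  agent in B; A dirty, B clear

try  Left: in A — A clear, B dirty
try Right: in B — A clear, B dirty
try  Suck: in B — A clear, B clear
no single action produces the after-state

impossible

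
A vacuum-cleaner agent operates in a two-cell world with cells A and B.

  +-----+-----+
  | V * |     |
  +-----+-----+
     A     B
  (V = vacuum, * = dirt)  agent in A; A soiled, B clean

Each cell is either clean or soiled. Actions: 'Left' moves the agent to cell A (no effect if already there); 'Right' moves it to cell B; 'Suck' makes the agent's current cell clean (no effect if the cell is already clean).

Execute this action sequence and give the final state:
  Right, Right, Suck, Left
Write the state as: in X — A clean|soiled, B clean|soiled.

in A — A soiled, B clean

Right (#1): in B — A soiled, B clean
Right (#2): in B — A soiled, B clean
Suck (#3): in B — A soiled, B clean
Left (#4): in A — A soiled, B clean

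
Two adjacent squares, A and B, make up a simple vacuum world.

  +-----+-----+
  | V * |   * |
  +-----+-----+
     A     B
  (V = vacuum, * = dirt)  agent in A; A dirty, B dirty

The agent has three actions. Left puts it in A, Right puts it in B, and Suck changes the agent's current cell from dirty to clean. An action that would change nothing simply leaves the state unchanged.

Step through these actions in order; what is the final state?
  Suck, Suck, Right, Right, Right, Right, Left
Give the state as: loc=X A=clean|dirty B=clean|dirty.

loc=A A=clean B=dirty

1. Suck → loc=A A=clean B=dirty
2. Suck → loc=A A=clean B=dirty
3. Right → loc=B A=clean B=dirty
4. Right → loc=B A=clean B=dirty
5. Right → loc=B A=clean B=dirty
6. Right → loc=B A=clean B=dirty
7. Left → loc=A A=clean B=dirty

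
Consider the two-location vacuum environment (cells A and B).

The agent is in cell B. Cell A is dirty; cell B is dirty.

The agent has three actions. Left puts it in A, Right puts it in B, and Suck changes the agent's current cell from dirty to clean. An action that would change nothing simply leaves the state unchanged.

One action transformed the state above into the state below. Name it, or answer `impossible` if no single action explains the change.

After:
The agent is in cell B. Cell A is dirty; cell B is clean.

Suck

try  Left: <A|dirty|dirty>
try Right: <B|dirty|dirty>
try  Suck: <B|dirty|clean>  ← match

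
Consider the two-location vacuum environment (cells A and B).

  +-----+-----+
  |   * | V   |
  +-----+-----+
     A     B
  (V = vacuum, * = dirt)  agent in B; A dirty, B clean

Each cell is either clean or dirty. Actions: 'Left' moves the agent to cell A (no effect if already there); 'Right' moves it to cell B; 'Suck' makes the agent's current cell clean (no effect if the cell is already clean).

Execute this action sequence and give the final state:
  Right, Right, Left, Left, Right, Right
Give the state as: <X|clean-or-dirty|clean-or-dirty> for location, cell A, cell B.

t=1 Right ⇒ <B|dirty|clean>
t=2 Right ⇒ <B|dirty|clean>
t=3 Left ⇒ <A|dirty|clean>
t=4 Left ⇒ <A|dirty|clean>
t=5 Right ⇒ <B|dirty|clean>
t=6 Right ⇒ <B|dirty|clean>

<B|dirty|clean>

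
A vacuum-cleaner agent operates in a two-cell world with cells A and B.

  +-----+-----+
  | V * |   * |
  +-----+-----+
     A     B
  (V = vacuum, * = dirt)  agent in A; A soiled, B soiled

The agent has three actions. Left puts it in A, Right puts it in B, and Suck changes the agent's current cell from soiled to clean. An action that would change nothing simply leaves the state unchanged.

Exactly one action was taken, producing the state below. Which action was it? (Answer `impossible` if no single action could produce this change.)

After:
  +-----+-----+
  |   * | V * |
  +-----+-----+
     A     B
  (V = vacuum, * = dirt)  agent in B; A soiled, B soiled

Right

try  Left: loc=A A=soiled B=soiled
try Right: loc=B A=soiled B=soiled  ← match
try  Suck: loc=A A=clean B=soiled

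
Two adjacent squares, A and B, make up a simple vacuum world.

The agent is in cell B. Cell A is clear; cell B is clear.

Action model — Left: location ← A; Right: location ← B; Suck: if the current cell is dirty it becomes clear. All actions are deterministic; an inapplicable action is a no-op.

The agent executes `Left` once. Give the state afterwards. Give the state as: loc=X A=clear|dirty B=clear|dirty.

loc=A A=clear B=clear

start: loc=B A=clear B=clear
Left (#1): loc=A A=clear B=clear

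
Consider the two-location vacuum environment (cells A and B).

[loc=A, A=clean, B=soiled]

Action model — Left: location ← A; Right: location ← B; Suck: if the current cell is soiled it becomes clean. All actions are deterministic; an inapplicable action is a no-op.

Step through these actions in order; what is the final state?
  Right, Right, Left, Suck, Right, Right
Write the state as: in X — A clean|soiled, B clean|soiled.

in B — A clean, B soiled

1) do Right; now in B — A clean, B soiled
2) do Right; now in B — A clean, B soiled
3) do Left; now in A — A clean, B soiled
4) do Suck; now in A — A clean, B soiled
5) do Right; now in B — A clean, B soiled
6) do Right; now in B — A clean, B soiled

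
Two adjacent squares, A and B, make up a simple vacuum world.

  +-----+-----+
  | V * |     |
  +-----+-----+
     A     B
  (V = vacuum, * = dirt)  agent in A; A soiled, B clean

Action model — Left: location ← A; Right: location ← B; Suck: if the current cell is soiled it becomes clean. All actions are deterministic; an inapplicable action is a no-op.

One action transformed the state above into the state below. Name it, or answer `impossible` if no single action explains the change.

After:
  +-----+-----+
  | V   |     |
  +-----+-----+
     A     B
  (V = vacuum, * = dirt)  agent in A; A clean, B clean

Suck

try  Left: loc=A A=soiled B=clean
try Right: loc=B A=soiled B=clean
try  Suck: loc=A A=clean B=clean  ← match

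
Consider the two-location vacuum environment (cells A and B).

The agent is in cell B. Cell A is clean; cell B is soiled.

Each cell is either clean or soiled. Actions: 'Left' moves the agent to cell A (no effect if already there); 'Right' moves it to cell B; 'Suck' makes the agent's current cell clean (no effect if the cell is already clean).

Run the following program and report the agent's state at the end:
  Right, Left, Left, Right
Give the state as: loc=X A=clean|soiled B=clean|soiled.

loc=B A=clean B=soiled

[1] after Right: loc=B A=clean B=soiled
[2] after Left: loc=A A=clean B=soiled
[3] after Left: loc=A A=clean B=soiled
[4] after Right: loc=B A=clean B=soiled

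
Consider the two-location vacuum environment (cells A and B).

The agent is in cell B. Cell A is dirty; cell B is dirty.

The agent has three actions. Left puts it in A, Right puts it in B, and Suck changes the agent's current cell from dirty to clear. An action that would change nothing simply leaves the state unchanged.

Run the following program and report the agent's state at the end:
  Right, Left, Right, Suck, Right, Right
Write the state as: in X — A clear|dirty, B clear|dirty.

in B — A dirty, B clear

1. Right → in B — A dirty, B dirty
2. Left → in A — A dirty, B dirty
3. Right → in B — A dirty, B dirty
4. Suck → in B — A dirty, B clear
5. Right → in B — A dirty, B clear
6. Right → in B — A dirty, B clear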